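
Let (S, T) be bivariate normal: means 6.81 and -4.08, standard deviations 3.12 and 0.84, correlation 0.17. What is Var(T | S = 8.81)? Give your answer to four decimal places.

For a bivariate normal, Var(T | S=x) = σ_T²(1 − ρ²).
Var(T | S=8.81) = (0.84)²·(1 − (0.17)²) = 0.7056·0.9711 = 0.6852.

0.6852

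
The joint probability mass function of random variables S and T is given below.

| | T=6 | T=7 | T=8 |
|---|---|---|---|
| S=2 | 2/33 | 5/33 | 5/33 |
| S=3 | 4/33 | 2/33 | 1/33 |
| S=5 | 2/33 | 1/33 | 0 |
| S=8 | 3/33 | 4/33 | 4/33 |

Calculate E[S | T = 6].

P(T = 6) = 1/3.
Σ S·P over the event = 2·(2/33) + 3·(4/33) + 5·(2/33) + 8·(3/33) = 50/33.
E[S | T = 6] = (50/33) / (1/3) = 50/11.

50/11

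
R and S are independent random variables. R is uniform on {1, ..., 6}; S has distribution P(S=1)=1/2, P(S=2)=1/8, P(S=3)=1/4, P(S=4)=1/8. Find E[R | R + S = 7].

P(R + S = 7) = 1/6.
Summing R·P(x,y) over outcomes with R + S = 7 gives 5/6.
E[R | R + S = 7] = (5/6) / (1/6) = 5.

5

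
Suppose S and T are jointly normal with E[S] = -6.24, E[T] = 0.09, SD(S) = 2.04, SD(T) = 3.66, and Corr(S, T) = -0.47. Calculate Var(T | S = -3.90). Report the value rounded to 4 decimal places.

The conditional variance in a bivariate normal is σ_T²(1 − ρ²), independent of x.
Var(T | S=-3.90) = (3.66)²·(1 − (-0.47)²) = 13.3956·0.7791 = 10.4365.

10.4365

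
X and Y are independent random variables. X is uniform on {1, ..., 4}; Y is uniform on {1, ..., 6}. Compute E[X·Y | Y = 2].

5

Outcomes with Y = 2: (1,2), (2,2), (3,2), (4,2), each with probability 1/24.
E[X·Y | Y = 2] = (2 + 4 + 6 + 8) / 4 = 5.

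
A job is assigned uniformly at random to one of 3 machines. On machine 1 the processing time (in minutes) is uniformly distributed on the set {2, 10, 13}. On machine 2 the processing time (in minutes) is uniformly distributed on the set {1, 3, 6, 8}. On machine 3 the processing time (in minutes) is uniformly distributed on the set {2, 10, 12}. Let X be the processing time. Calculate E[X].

125/18

E[X | machine 1] = (2+10+13)/3 = 25/3.
E[X | machine 2] = (1+3+6+8)/4 = 9/2.
E[X | machine 3] = (2+10+12)/3 = 8.
By the law of total expectation,
E[X] = (1/3)·(25/3) + (1/3)·(9/2) + (1/3)·(8) = 125/18.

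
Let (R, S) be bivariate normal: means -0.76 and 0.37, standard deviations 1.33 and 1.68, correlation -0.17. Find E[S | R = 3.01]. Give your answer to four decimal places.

-0.4396

For a bivariate normal, E[S | R=x] = μ_S + ρ·(σ_S/σ_R)·(x − μ_R).
E[S | R=3.01] = 0.37 + (-0.17)·(1.68/1.33)·(3.01 − (-0.76)) = 0.37 + (-0.21474)·(3.77) = -0.4396.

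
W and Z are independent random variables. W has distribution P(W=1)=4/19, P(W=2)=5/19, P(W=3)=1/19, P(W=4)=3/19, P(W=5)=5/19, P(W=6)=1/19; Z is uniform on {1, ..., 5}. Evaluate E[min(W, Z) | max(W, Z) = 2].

P(max(W, Z) = 2) = 14/95.
Summing min(W,Z)·P(x,y) over outcomes with max(W, Z) = 2 gives 1/5.
E[min(W, Z) | max(W, Z) = 2] = (1/5) / (14/95) = 19/14.

19/14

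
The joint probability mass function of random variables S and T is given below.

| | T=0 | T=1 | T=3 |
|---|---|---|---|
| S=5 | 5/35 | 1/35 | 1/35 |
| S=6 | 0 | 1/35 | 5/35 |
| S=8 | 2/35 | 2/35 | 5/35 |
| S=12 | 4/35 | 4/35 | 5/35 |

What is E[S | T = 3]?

135/16

P(T = 3) = 16/35.
Summing S·P(S=x,T=y) over the conditioning event gives 27/7.
E[S | T = 3] = (27/7) / (16/35) = 135/16.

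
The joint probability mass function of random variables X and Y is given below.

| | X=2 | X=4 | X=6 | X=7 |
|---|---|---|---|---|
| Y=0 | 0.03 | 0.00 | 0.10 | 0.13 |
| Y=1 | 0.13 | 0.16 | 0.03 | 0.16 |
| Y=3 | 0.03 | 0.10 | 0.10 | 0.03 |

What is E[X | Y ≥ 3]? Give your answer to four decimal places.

4.8846

P(Y ≥ 3) = 0.26.
Summing X·P(X=x,Y=y) over the conditioning event gives 1.27.
E[X | Y ≥ 3] = (1.27) / (0.26) = 4.8846.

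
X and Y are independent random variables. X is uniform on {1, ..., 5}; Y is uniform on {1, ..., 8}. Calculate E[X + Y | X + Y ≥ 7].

46/5

P(X + Y ≥ 7) = 5/8.
Summing (X+Y)·P(x,y) over outcomes with X + Y ≥ 7 gives 23/4.
E[X + Y | X + Y ≥ 7] = (23/4) / (5/8) = 46/5.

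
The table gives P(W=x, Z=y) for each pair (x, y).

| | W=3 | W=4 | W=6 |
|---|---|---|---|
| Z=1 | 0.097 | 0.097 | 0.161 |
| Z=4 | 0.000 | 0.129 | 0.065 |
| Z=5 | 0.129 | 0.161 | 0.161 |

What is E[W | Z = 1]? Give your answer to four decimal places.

4.6338

P(Z = 1) = 0.355.
Summing W·P(W=x,Z=y) over the conditioning event gives 1.645.
E[W | Z = 1] = (1.645) / (0.355) = 4.6338.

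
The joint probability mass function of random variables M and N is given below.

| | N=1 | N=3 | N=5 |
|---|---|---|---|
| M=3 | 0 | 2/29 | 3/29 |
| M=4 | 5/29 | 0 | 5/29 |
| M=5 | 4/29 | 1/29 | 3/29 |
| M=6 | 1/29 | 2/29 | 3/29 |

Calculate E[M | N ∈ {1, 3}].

23/5

P(N ∈ {1, 3}) = 15/29.
Σ M·P over the event = 3·(2/29) + 4·(5/29) + 5·(4/29) + 5·(1/29) + 6·(1/29) + 6·(2/29) = 69/29.
E[M | N ∈ {1, 3}] = (69/29) / (15/29) = 23/5.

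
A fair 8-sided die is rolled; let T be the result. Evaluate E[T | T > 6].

Given T > 6, T is equally likely to be any of {7, 8}.
E[T | T > 6] = (7 + 8) / 2 = 15/2.

15/2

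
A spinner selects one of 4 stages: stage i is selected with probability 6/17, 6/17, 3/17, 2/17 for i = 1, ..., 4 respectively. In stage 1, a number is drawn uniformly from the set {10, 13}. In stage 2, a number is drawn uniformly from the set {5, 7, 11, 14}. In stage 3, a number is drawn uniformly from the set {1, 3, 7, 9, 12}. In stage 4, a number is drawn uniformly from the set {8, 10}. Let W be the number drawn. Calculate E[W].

1617/170

E[W | stage 1] = (10+13)/2 = 23/2.
E[W | stage 2] = (5+7+11+14)/4 = 37/4.
E[W | stage 3] = (1+3+7+9+12)/5 = 32/5.
E[W | stage 4] = (8+10)/2 = 9.
By the law of total expectation,
E[W] = (6/17)·(23/2) + (6/17)·(37/4) + (3/17)·(32/5) + (2/17)·(9) = 1617/170.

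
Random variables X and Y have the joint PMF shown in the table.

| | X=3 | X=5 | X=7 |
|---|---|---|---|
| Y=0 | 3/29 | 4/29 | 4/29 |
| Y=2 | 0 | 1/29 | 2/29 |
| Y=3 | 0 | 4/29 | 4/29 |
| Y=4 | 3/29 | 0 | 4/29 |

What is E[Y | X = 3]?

P(X = 3) = 6/29.
Σ Y·P over the event = 0·(3/29) + 4·(3/29) = 12/29.
E[Y | X = 3] = (12/29) / (6/29) = 2.

2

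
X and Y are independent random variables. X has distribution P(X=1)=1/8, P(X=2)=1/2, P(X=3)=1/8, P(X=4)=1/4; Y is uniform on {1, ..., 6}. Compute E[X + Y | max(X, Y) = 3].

P(max(X, Y) = 3) = 1/6.
Summing (X+Y)·P(x,y) over outcomes with max(X, Y) = 3 gives 13/16.
E[X + Y | max(X, Y) = 3] = (13/16) / (1/6) = 39/8.

39/8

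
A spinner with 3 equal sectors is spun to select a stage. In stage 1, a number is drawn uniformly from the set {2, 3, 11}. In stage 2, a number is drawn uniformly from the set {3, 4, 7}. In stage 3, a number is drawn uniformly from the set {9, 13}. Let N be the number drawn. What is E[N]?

7

E[N | stage 1] = (2+3+11)/3 = 16/3.
E[N | stage 2] = (3+4+7)/3 = 14/3.
E[N | stage 3] = (9+13)/2 = 11.
By the law of total expectation,
E[N] = (1/3)·(16/3) + (1/3)·(14/3) + (1/3)·(11) = 7.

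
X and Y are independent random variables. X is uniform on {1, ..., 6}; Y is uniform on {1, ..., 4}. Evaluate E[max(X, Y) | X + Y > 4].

P(X + Y > 4) = 3/4.
Summing max(X,Y)·P(x,y) over outcomes with X + Y > 4 gives 27/8.
E[max(X, Y) | X + Y > 4] = (27/8) / (3/4) = 9/2.

9/2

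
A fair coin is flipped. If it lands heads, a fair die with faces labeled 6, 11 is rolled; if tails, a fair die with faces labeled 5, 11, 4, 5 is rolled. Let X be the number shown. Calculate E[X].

59/8

E[X | heads] = (6+11)/2 = 17/2.
E[X | tails] = (5+11+4+5)/4 = 25/4.
E[X] = (1/2)·(17/2) + (1/2)·(25/4) = 59/8.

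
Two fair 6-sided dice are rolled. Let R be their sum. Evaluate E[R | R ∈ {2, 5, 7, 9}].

20/3

P(R ∈ {2, 5, 7, 9}) = 5/12.
Σ over the event: 2·1/36 + 5·1/9 + 7·1/6 + 9·1/9 = 25/9.
E[R | R ∈ {2, 5, 7, 9}] = (25/9) / (5/12) = 20/3.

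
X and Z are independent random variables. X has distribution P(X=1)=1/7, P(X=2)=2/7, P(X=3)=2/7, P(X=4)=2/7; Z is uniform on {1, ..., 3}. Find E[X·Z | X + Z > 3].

P(X + Z > 3) = 17/21.
Summing XZ·P(x,y) over outcomes with X + Z > 3 gives 107/21.
E[X·Z | X + Z > 3] = (107/21) / (17/21) = 107/17.

107/17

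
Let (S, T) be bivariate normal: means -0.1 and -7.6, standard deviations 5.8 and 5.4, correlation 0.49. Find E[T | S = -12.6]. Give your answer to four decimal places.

The regression of T on S has slope ρ·σ_T/σ_S and passes through (μ_S, μ_T).
E[T | S=-12.6] = -7.6 + (0.49)·(5.4/5.8)·(-12.6 − (-0.1)) = -7.6 + (0.45621)·(-12.5) = -13.3026.

-13.3026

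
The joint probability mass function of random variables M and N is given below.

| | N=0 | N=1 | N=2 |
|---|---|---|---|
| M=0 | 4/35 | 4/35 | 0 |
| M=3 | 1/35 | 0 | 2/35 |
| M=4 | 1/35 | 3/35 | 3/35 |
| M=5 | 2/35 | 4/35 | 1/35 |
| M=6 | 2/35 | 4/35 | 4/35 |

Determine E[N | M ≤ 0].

P(M ≤ 0) = 8/35.
Σ N·P over the event = 0·(4/35) + 1·(4/35) = 4/35.
E[N | M ≤ 0] = (4/35) / (8/35) = 1/2.

1/2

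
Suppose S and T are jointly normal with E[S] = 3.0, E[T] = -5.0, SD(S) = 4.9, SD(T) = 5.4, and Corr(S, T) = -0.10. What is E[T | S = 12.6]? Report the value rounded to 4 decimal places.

For a bivariate normal, E[T | S=x] = μ_T + ρ·(σ_T/σ_S)·(x − μ_S).
E[T | S=12.6] = -5.0 + (-0.10)·(5.4/4.9)·(12.6 − (3.0)) = -5.0 + (-0.110204)·(9.6) = -6.0580.

-6.0580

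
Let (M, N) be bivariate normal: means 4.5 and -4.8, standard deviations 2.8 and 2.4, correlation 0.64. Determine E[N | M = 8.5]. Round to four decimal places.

For a bivariate normal, E[N | M=x] = μ_N + ρ·(σ_N/σ_M)·(x − μ_M).
E[N | M=8.5] = -4.8 + (0.64)·(2.4/2.8)·(8.5 − (4.5)) = -4.8 + (0.54857)·(4) = -2.6057.

-2.6057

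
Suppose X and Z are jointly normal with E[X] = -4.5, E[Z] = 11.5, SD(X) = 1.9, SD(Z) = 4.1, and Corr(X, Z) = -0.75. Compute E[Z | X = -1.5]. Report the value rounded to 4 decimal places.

6.6447

E[Z | X=x] = μ_Z + ρ(σ_Z/σ_X)(x − μ_X) for jointly normal variables.
E[Z | X=-1.5] = 11.5 + (-0.75)·(4.1/1.9)·(-1.5 − (-4.5)) = 11.5 + (-1.61842)·(3) = 6.6447.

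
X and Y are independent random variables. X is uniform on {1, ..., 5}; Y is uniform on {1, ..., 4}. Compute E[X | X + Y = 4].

2

Outcomes with X + Y = 4: (1,3), (2,2), (3,1), each with probability 1/20.
E[X | X + Y = 4] = (1 + 2 + 3) / 3 = 2.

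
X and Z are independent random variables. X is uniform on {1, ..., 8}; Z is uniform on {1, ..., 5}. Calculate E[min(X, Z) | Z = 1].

1

Outcomes with Z = 1: (1,1), (2,1), (3,1), (4,1), (5,1), (6,1), (7,1), (8,1), each with probability 1/40.
E[min(X, Z) | Z = 1] = (1 + 1 + 1 + 1 + 1 + 1 + 1 + 1) / 8 = 1.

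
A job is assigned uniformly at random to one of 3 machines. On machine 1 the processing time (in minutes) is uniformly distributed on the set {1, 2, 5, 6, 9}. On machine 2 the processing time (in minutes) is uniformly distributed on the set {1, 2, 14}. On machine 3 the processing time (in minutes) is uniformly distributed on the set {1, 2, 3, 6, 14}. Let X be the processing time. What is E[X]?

232/45

E[X | machine 1] = (1+2+5+6+9)/5 = 23/5.
E[X | machine 2] = (1+2+14)/3 = 17/3.
E[X | machine 3] = (1+2+3+6+14)/5 = 26/5.
By the law of total expectation,
E[X] = (1/3)·(23/5) + (1/3)·(17/3) + (1/3)·(26/5) = 232/45.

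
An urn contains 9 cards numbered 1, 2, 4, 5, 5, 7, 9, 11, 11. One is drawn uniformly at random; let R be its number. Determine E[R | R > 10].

11

P(R > 10) = 2/9.
Σ over the event: 11·2/9 = 22/9.
E[R | R > 10] = (22/9) / (2/9) = 11.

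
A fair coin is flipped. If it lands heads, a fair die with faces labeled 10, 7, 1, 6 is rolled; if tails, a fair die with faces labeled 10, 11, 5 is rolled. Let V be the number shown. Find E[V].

E[V | heads] = (10+7+1+6)/4 = 6.
E[V | tails] = (10+11+5)/3 = 26/3.
By the law of total expectation,
E[V] = (1/2)·(6) + (1/2)·(26/3) = 22/3.

22/3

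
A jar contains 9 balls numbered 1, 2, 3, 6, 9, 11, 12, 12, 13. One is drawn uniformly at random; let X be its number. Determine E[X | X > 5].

21/2

P(X > 5) = 2/3.
Σ over the event: 6·1/9 + 9·1/9 + 11·1/9 + 12·2/9 + 13·1/9 = 7.
E[X | X > 5] = (7) / (2/3) = 21/2.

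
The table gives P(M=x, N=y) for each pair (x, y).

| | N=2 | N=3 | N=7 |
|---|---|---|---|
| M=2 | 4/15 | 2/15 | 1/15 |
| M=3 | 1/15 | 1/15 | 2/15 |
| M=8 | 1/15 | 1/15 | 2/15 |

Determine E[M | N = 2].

P(N = 2) = 2/5.
Σ M·P over the event = 2·(4/15) + 3·(1/15) + 8·(1/15) = 19/15.
E[M | N = 2] = (19/15) / (2/5) = 19/6.

19/6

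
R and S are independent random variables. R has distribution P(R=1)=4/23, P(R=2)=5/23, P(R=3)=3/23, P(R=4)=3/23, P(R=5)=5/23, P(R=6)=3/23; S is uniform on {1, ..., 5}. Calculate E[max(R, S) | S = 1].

P(S = 1) = 1/5.
Summing max(R,S)·P(x,y) over outcomes with S = 1 gives 78/115.
E[max(R, S) | S = 1] = (78/115) / (1/5) = 78/23.

78/23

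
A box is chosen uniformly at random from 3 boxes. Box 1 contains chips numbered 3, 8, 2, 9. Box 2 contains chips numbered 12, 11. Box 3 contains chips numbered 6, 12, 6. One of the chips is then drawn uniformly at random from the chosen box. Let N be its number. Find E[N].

25/3

E[N | box 1] = (3+8+2+9)/4 = 11/2.
E[N | box 2] = (12+11)/2 = 23/2.
E[N | box 3] = (6+12+6)/3 = 8.
By the law of total expectation,
E[N] = (1/3)·(11/2) + (1/3)·(23/2) + (1/3)·(8) = 25/3.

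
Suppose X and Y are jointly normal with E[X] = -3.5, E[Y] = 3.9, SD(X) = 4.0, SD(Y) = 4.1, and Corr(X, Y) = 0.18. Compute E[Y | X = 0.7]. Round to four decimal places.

4.6749

For a bivariate normal, E[Y | X=x] = μ_Y + ρ·(σ_Y/σ_X)·(x − μ_X).
E[Y | X=0.7] = 3.9 + (0.18)·(4.1/4.0)·(0.7 − (-3.5)) = 3.9 + (0.1845)·(4.2) = 4.6749.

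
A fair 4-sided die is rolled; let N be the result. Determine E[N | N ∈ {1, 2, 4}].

P(N ∈ {1, 2, 4}) = 3/4.
Σ over the event: 1·1/4 + 2·1/4 + 4·1/4 = 7/4.
E[N | N ∈ {1, 2, 4}] = (7/4) / (3/4) = 7/3.

7/3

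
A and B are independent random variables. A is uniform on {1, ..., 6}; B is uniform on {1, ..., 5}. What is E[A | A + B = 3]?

3/2

Outcomes with A + B = 3: (1,2), (2,1), each with probability 1/30.
E[A | A + B = 3] = (1 + 2) / 2 = 3/2.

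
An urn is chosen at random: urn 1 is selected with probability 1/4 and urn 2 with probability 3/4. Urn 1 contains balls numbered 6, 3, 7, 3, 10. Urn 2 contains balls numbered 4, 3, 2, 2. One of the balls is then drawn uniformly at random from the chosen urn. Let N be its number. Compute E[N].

281/80

E[N | urn 1] = (6+3+7+3+10)/5 = 29/5.
E[N | urn 2] = (4+3+2+2)/4 = 11/4.
E[N] = (1/4)·(29/5) + (3/4)·(11/4) = 281/80.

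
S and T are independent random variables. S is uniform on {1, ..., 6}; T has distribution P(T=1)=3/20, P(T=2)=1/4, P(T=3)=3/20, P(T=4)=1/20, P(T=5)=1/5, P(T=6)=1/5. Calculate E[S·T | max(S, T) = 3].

93/17

P(max(S, T) = 3) = 17/120.
Summing ST·P(x,y) over outcomes with max(S, T) = 3 gives 31/40.
E[S·T | max(S, T) = 3] = (31/40) / (17/120) = 93/17.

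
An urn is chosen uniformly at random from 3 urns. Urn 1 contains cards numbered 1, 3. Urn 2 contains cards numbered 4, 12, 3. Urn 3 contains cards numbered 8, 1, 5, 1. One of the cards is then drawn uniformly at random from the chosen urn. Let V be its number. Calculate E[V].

E[V | urn 1] = (1+3)/2 = 2.
E[V | urn 2] = (4+12+3)/3 = 19/3.
E[V | urn 3] = (8+1+5+1)/4 = 15/4.
By the law of total expectation,
E[V] = (1/3)·(2) + (1/3)·(19/3) + (1/3)·(15/4) = 145/36.

145/36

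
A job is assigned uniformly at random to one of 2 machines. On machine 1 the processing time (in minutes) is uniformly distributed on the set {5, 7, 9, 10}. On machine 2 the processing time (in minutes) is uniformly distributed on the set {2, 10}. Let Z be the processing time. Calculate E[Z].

55/8

E[Z | machine 1] = (5+7+9+10)/4 = 31/4.
E[Z | machine 2] = (2+10)/2 = 6.
By the law of total expectation,
E[Z] = (1/2)·(31/4) + (1/2)·(6) = 55/8.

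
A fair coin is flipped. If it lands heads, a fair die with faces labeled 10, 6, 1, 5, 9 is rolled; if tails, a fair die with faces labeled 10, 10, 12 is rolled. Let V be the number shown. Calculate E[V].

253/30

E[V | heads] = (10+6+1+5+9)/5 = 31/5.
E[V | tails] = (10+10+12)/3 = 32/3.
E[V] = (1/2)·(31/5) + (1/2)·(32/3) = 253/30.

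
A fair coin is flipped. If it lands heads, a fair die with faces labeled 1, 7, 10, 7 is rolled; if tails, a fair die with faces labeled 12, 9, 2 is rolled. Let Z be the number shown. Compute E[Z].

167/24

E[Z | heads] = (1+7+10+7)/4 = 25/4.
E[Z | tails] = (12+9+2)/3 = 23/3.
E[Z] = (1/2)·(25/4) + (1/2)·(23/3) = 167/24.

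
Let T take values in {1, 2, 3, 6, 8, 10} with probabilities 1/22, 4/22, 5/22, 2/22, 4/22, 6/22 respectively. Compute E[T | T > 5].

P(T > 5) = 6/11.
Σ over the event: 6·1/11 + 8·2/11 + 10·3/11 = 52/11.
E[T | T > 5] = (52/11) / (6/11) = 26/3.

26/3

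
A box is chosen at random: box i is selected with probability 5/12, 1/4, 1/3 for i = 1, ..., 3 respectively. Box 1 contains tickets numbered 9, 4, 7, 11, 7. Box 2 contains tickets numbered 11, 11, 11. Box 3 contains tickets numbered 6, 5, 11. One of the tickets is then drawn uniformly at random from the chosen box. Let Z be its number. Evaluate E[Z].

301/36

E[Z | box 1] = (9+4+7+11+7)/5 = 38/5.
E[Z | box 2] = (11+11+11)/3 = 11.
E[Z | box 3] = (6+5+11)/3 = 22/3.
By the law of total expectation,
E[Z] = (5/12)·(38/5) + (1/4)·(11) + (1/3)·(22/3) = 301/36.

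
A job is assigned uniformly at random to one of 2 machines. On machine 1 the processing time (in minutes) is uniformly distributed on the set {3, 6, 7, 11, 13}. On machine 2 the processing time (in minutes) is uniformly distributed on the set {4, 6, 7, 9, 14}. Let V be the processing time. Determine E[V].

E[V | machine 1] = (3+6+7+11+13)/5 = 8.
E[V | machine 2] = (4+6+7+9+14)/5 = 8.
By the law of total expectation,
E[V] = (1/2)·(8) + (1/2)·(8) = 8.

8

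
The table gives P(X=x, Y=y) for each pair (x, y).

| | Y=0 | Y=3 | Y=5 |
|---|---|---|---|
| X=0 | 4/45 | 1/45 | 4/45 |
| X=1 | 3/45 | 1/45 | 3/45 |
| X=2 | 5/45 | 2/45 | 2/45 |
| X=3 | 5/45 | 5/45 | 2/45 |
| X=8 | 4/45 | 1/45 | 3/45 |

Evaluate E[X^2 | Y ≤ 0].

108/7

P(Y ≤ 0) = 7/15.
Σ X^2·P over the event = 0·(4/45) + 1·(3/45) + 4·(5/45) + 9·(5/45) + 64·(4/45) = 36/5.
E[X^2 | Y ≤ 0] = (36/5) / (7/15) = 108/7.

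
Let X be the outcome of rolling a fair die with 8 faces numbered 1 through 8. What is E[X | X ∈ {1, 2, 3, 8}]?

7/2

P(X ∈ {1, 2, 3, 8}) = 1/2.
Σ over the event: 1·1/8 + 2·1/8 + 3·1/8 + 8·1/8 = 7/4.
E[X | X ∈ {1, 2, 3, 8}] = (7/4) / (1/2) = 7/2.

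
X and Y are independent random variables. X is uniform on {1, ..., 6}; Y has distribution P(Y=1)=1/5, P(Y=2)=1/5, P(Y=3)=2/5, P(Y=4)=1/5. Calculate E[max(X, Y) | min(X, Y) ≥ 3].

55/12

P(min(X, Y) ≥ 3) = 2/5.
Summing max(X,Y)·P(x,y) over outcomes with min(X, Y) ≥ 3 gives 11/6.
E[max(X, Y) | min(X, Y) ≥ 3] = (11/6) / (2/5) = 55/12.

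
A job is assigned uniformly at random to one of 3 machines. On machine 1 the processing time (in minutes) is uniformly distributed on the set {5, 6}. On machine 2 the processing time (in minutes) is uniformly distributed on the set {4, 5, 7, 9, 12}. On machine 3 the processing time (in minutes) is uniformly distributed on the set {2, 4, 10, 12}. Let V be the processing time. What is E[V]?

E[V | machine 1] = (5+6)/2 = 11/2.
E[V | machine 2] = (4+5+7+9+12)/5 = 37/5.
E[V | machine 3] = (2+4+10+12)/4 = 7.
By the law of total expectation,
E[V] = (1/3)·(11/2) + (1/3)·(37/5) + (1/3)·(7) = 199/30.

199/30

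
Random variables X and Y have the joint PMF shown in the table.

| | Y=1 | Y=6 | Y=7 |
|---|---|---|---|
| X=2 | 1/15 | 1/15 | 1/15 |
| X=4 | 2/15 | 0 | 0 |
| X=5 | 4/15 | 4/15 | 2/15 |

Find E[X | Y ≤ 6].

P(Y ≤ 6) = 4/5.
Σ X·P over the event = 2·(1/15) + 2·(1/15) + 4·(2/15) + 5·(4/15) + 5·(4/15) = 52/15.
E[X | Y ≤ 6] = (52/15) / (4/5) = 13/3.

13/3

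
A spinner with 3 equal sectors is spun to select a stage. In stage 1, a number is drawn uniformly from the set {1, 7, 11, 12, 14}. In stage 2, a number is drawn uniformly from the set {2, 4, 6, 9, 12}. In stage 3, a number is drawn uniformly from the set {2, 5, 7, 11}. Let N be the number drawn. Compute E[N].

E[N | stage 1] = (1+7+11+12+14)/5 = 9.
E[N | stage 2] = (2+4+6+9+12)/5 = 33/5.
E[N | stage 3] = (2+5+7+11)/4 = 25/4.
By the law of total expectation,
E[N] = (1/3)·(9) + (1/3)·(33/5) + (1/3)·(25/4) = 437/60.

437/60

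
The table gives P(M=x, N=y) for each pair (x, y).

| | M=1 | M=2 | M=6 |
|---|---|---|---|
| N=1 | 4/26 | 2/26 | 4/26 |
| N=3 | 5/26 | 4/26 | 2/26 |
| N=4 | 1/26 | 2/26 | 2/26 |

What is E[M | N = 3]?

25/11

P(N = 3) = 11/26.
Σ M·P over the event = 1·(5/26) + 2·(4/26) + 6·(2/26) = 25/26.
E[M | N = 3] = (25/26) / (11/26) = 25/11.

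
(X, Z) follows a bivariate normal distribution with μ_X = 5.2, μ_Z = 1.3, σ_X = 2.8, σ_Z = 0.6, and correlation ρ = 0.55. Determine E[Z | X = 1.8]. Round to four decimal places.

0.8993

The regression of Z on X has slope ρ·σ_Z/σ_X and passes through (μ_X, μ_Z).
E[Z | X=1.8] = 1.3 + (0.55)·(0.6/2.8)·(1.8 − (5.2)) = 1.3 + (0.11786)·(-3.4) = 0.8993.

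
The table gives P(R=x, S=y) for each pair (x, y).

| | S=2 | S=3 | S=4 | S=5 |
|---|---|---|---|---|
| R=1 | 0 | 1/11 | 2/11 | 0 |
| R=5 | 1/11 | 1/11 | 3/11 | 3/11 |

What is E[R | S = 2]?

P(S = 2) = 1/11.
Σ R·P over the event = 5·(1/11) = 5/11.
E[R | S = 2] = (5/11) / (1/11) = 5.

5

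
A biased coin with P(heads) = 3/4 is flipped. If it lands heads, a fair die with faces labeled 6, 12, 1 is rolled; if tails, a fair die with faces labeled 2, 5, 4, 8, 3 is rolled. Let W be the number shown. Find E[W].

E[W | heads] = (6+12+1)/3 = 19/3.
E[W | tails] = (2+5+4+8+3)/5 = 22/5.
By the law of total expectation,
E[W] = (3/4)·(19/3) + (1/4)·(22/5) = 117/20.

117/20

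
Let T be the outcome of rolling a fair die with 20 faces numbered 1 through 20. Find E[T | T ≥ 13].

33/2

Given T ≥ 13, T is equally likely to be any of {13, 14, 15, 16, 17, 18, 19, 20}.
E[T | T ≥ 13] = (13 + 14 + 15 + 16 + 17 + 18 + 19 + 20) / 8 = 33/2.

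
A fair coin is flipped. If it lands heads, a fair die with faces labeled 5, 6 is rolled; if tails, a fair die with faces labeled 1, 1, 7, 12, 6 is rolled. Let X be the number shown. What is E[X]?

109/20

E[X | heads] = (5+6)/2 = 11/2.
E[X | tails] = (1+1+7+12+6)/5 = 27/5.
E[X] = (1/2)·(11/2) + (1/2)·(27/5) = 109/20.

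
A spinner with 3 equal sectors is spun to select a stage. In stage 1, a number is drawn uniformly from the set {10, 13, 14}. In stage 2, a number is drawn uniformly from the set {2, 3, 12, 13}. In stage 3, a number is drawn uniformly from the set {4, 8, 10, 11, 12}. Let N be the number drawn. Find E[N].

E[N | stage 1] = (10+13+14)/3 = 37/3.
E[N | stage 2] = (2+3+12+13)/4 = 15/2.
E[N | stage 3] = (4+8+10+11+12)/5 = 9.
E[N] = (1/3)·(37/3) + (1/3)·(15/2) + (1/3)·(9) = 173/18.

173/18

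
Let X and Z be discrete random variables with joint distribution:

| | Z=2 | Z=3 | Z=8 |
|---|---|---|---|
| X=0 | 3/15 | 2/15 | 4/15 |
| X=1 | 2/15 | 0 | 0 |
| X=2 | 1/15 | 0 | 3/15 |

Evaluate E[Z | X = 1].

2

P(X = 1) = 2/15.
Σ Z·P over the event = 2·(2/15) = 4/15.
E[Z | X = 1] = (4/15) / (2/15) = 2.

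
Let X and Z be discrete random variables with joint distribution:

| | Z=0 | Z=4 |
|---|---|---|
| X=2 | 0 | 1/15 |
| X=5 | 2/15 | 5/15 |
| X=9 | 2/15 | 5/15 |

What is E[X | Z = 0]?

7

P(Z = 0) = 4/15.
Σ X·P over the event = 5·(2/15) + 9·(2/15) = 28/15.
E[X | Z = 0] = (28/15) / (4/15) = 7.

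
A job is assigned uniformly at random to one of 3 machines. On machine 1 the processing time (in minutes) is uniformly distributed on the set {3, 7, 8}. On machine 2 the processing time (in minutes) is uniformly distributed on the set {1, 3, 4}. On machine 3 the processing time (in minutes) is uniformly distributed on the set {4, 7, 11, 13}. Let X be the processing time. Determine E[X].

E[X | machine 1] = (3+7+8)/3 = 6.
E[X | machine 2] = (1+3+4)/3 = 8/3.
E[X | machine 3] = (4+7+11+13)/4 = 35/4.
E[X] = (1/3)·(6) + (1/3)·(8/3) + (1/3)·(35/4) = 209/36.

209/36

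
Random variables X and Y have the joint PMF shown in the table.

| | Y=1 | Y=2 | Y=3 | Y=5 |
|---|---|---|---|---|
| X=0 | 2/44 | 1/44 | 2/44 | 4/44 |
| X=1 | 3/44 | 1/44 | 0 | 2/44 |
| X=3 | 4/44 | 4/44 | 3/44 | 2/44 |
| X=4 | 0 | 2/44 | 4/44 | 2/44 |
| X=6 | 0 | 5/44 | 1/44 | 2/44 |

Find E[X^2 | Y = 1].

P(Y = 1) = 9/44.
Σ X^2·P over the event = 0·(2/44) + 1·(3/44) + 9·(4/44) = 39/44.
E[X^2 | Y = 1] = (39/44) / (9/44) = 13/3.

13/3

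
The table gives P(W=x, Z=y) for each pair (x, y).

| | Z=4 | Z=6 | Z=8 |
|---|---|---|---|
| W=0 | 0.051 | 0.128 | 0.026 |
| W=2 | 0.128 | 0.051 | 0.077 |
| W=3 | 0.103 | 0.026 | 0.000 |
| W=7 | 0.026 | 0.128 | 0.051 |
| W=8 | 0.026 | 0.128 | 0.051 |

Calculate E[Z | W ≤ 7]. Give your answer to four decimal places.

P(W ≤ 7) = 0.795.
Summing Z·P(W=x,Z=y) over the conditioning event gives 4.462.
E[Z | W ≤ 7] = (4.462) / (0.795) = 5.6126.

5.6126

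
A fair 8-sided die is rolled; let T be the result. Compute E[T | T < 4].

2

Given T < 4, T is equally likely to be any of {1, 2, 3}.
E[T | T < 4] = (1 + 2 + 3) / 3 = 2.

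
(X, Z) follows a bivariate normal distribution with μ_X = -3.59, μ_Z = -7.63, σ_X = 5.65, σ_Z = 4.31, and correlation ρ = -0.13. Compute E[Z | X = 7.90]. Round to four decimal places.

-8.7694

The regression of Z on X has slope ρ·σ_Z/σ_X and passes through (μ_X, μ_Z).
E[Z | X=7.90] = -7.63 + (-0.13)·(4.31/5.65)·(7.90 − (-3.59)) = -7.63 + (-0.099168)·(11.49) = -8.7694.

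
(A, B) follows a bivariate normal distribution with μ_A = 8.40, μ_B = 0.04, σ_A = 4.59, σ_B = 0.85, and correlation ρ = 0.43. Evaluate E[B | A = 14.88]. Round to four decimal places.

For a bivariate normal, E[B | A=x] = μ_B + ρ·(σ_B/σ_A)·(x − μ_A).
E[B | A=14.88] = 0.04 + (0.43)·(0.85/4.59)·(14.88 − (8.40)) = 0.04 + (0.07963)·(6.48) = 0.5560.

0.5560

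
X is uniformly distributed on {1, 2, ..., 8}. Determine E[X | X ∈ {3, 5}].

4

P(X ∈ {3, 5}) = 1/4.
Σ over the event: 3·1/8 + 5·1/8 = 1.
E[X | X ∈ {3, 5}] = (1) / (1/4) = 4.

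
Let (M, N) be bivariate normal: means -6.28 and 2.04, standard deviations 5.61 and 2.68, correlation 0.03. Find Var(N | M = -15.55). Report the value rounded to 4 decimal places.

For a bivariate normal, Var(N | M=x) = σ_N²(1 − ρ²).
Var(N | M=-15.55) = (2.68)²·(1 − (0.03)²) = 7.1824·0.9991 = 7.1759.

7.1759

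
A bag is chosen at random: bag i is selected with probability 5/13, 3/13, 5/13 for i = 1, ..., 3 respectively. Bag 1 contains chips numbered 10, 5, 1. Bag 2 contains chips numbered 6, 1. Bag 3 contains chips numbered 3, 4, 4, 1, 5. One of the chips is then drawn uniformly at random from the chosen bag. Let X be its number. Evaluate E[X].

25/6

E[X | bag 1] = (10+5+1)/3 = 16/3.
E[X | bag 2] = (6+1)/2 = 7/2.
E[X | bag 3] = (3+4+4+1+5)/5 = 17/5.
E[X] = (5/13)·(16/3) + (3/13)·(7/2) + (5/13)·(17/5) = 25/6.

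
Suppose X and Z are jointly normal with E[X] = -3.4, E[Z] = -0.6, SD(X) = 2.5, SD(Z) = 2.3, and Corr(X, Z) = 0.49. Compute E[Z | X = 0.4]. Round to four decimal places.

1.1130

E[Z | X=x] = μ_Z + ρ(σ_Z/σ_X)(x − μ_X) for jointly normal variables.
E[Z | X=0.4] = -0.6 + (0.49)·(2.3/2.5)·(0.4 − (-3.4)) = -0.6 + (0.4508)·(3.8) = 1.1130.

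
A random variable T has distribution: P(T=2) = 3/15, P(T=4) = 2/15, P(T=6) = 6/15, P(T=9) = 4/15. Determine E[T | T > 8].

9

P(T > 8) = 4/15.
Σ over the event: 9·4/15 = 12/5.
E[T | T > 8] = (12/5) / (4/15) = 9.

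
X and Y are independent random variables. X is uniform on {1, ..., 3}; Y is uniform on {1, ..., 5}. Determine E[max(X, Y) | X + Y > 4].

Outcomes with X + Y > 4: (1,4), (1,5), (2,3), (2,4), (2,5), (3,2), (3,3), (3,4), (3,5), each with probability 1/15.
E[max(X, Y) | X + Y > 4] = (4 + 5 + 3 + 4 + 5 + 3 + 3 + 4 + 5) / 9 = 4.

4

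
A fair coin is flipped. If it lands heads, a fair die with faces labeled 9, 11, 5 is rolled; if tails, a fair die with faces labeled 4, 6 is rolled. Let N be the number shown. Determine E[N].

E[N | heads] = (9+11+5)/3 = 25/3.
E[N | tails] = (4+6)/2 = 5.
By the law of total expectation,
E[N] = (1/2)·(25/3) + (1/2)·(5) = 20/3.

20/3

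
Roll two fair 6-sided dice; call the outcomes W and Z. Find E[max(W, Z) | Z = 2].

Outcomes with Z = 2: (1,2), (2,2), (3,2), (4,2), (5,2), (6,2), each with probability 1/36.
E[max(W, Z) | Z = 2] = (2 + 2 + 3 + 4 + 5 + 6) / 6 = 11/3.

11/3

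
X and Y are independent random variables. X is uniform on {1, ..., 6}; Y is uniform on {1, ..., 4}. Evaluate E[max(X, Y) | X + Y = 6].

4

Outcomes with X + Y = 6: (2,4), (3,3), (4,2), (5,1), each with probability 1/24.
E[max(X, Y) | X + Y = 6] = (4 + 3 + 4 + 5) / 4 = 4.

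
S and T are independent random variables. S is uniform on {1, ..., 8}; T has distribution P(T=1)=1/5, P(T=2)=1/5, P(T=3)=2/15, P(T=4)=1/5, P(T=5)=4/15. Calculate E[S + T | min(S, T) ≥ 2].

26/3

P(min(S, T) ≥ 2) = 7/10.
Summing (S+T)·P(x,y) over outcomes with min(S, T) ≥ 2 gives 91/15.
E[S + T | min(S, T) ≥ 2] = (91/15) / (7/10) = 26/3.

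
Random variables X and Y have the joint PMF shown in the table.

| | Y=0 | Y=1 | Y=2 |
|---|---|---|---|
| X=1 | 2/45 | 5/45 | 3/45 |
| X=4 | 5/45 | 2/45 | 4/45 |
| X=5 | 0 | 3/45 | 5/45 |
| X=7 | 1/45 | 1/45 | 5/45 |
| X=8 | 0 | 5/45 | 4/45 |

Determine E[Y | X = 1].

11/10

P(X = 1) = 2/9.
Summing Y·P(X=x,Y=y) over the conditioning event gives 11/45.
E[Y | X = 1] = (11/45) / (2/9) = 11/10.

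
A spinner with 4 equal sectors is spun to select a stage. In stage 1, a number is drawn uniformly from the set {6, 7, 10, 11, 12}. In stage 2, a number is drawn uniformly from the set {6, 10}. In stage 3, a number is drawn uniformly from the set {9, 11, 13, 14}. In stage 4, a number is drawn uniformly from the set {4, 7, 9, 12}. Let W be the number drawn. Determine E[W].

E[W | stage 1] = (6+7+10+11+12)/5 = 46/5.
E[W | stage 2] = (6+10)/2 = 8.
E[W | stage 3] = (9+11+13+14)/4 = 47/4.
E[W | stage 4] = (4+7+9+12)/4 = 8.
E[W] = (1/4)·(46/5) + (1/4)·(8) + (1/4)·(47/4) + (1/4)·(8) = 739/80.

739/80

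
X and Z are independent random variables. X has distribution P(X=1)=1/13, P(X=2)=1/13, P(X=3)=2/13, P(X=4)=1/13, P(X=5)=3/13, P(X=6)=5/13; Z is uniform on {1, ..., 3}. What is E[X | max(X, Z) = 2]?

P(max(X, Z) = 2) = 1/13.
Summing X·P(x,y) over outcomes with max(X, Z) = 2 gives 5/39.
E[X | max(X, Z) = 2] = (5/39) / (1/13) = 5/3.

5/3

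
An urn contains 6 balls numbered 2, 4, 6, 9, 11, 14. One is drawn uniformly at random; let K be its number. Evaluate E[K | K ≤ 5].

P(K ≤ 5) = 1/3.
Σ over the event: 2·1/6 + 4·1/6 = 1.
E[K | K ≤ 5] = (1) / (1/3) = 3.

3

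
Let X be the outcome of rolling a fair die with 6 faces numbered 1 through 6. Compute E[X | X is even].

4

Given X is even, X is equally likely to be any of {2, 4, 6}.
E[X | X is even] = (2 + 4 + 6) / 3 = 4.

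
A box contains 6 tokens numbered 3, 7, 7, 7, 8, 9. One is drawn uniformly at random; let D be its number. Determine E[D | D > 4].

P(D > 4) = 5/6.
Σ over the event: 7·1/2 + 8·1/6 + 9·1/6 = 19/3.
E[D | D > 4] = (19/3) / (5/6) = 38/5.

38/5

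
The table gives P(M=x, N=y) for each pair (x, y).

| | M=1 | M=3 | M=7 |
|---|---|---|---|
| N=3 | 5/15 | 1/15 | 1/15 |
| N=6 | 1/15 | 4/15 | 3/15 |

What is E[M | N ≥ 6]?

P(N ≥ 6) = 8/15.
Σ M·P over the event = 1·(1/15) + 3·(4/15) + 7·(3/15) = 34/15.
E[M | N ≥ 6] = (34/15) / (8/15) = 17/4.

17/4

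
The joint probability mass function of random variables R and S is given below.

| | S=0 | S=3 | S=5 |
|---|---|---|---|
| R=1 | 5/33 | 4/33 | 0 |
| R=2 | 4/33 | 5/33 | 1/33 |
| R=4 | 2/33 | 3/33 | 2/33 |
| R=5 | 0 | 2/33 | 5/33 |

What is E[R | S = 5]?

P(S = 5) = 8/33.
Σ R·P over the event = 2·(1/33) + 4·(2/33) + 5·(5/33) = 35/33.
E[R | S = 5] = (35/33) / (8/33) = 35/8.

35/8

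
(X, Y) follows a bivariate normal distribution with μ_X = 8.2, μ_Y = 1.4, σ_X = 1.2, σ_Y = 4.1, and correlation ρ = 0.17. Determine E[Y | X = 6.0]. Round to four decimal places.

0.1222

For a bivariate normal, E[Y | X=x] = μ_Y + ρ·(σ_Y/σ_X)·(x − μ_X).
E[Y | X=6.0] = 1.4 + (0.17)·(4.1/1.2)·(6.0 − (8.2)) = 1.4 + (0.58083)·(-2.2) = 0.1222.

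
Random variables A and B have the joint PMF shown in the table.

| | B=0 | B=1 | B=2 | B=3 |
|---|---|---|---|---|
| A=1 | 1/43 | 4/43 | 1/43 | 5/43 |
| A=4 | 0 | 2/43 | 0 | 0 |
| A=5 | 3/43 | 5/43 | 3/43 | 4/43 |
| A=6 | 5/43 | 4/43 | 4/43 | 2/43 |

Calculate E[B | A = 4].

P(A = 4) = 2/43.
Σ B·P over the event = 1·(2/43) = 2/43.
E[B | A = 4] = (2/43) / (2/43) = 1.

1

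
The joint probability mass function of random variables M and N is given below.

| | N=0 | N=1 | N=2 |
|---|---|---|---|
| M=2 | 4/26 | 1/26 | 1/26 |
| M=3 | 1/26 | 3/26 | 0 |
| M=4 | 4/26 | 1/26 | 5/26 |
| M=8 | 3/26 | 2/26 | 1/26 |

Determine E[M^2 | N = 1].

P(N = 1) = 7/26.
Summing M^2·P(M=x,N=y) over the conditioning event gives 175/26.
E[M^2 | N = 1] = (175/26) / (7/26) = 25.

25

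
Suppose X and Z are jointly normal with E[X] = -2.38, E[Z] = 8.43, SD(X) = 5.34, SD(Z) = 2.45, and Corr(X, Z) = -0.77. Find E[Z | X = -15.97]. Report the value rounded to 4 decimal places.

13.2310

E[Z | X=x] = μ_Z + ρ(σ_Z/σ_X)(x − μ_X) for jointly normal variables.
E[Z | X=-15.97] = 8.43 + (-0.77)·(2.45/5.34)·(-15.97 − (-2.38)) = 8.43 + (-0.353277)·(-13.59) = 13.2310.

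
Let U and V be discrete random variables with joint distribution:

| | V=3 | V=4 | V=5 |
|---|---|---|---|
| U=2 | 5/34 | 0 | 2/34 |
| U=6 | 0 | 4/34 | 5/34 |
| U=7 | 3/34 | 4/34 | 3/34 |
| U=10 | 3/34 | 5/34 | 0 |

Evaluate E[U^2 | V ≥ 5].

P(V ≥ 5) = 5/17.
Σ U^2·P over the event = 4·(2/34) + 36·(5/34) + 49·(3/34) = 335/34.
E[U^2 | V ≥ 5] = (335/34) / (5/17) = 67/2.

67/2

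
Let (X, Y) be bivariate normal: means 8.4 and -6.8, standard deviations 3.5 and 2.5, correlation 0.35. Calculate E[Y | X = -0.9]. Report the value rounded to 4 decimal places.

For a bivariate normal, E[Y | X=x] = μ_Y + ρ·(σ_Y/σ_X)·(x − μ_X).
E[Y | X=-0.9] = -6.8 + (0.35)·(2.5/3.5)·(-0.9 − (8.4)) = -6.8 + (0.25)·(-9.3) = -9.1250.

-9.1250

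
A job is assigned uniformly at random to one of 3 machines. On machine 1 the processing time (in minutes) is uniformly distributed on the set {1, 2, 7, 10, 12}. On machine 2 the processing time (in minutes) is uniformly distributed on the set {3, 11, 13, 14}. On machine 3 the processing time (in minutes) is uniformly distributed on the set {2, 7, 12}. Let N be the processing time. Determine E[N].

473/60

E[N | machine 1] = (1+2+7+10+12)/5 = 32/5.
E[N | machine 2] = (3+11+13+14)/4 = 41/4.
E[N | machine 3] = (2+7+12)/3 = 7.
By the law of total expectation,
E[N] = (1/3)·(32/5) + (1/3)·(41/4) + (1/3)·(7) = 473/60.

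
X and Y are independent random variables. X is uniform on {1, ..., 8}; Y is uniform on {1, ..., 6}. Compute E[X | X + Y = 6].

Outcomes with X + Y = 6: (1,5), (2,4), (3,3), (4,2), (5,1), each with probability 1/48.
E[X | X + Y = 6] = (1 + 2 + 3 + 4 + 5) / 5 = 3.

3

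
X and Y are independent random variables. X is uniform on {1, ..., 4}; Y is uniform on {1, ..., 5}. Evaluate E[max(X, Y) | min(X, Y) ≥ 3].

25/6

P(min(X, Y) ≥ 3) = 3/10.
Summing max(X,Y)·P(x,y) over outcomes with min(X, Y) ≥ 3 gives 5/4.
E[max(X, Y) | min(X, Y) ≥ 3] = (5/4) / (3/10) = 25/6.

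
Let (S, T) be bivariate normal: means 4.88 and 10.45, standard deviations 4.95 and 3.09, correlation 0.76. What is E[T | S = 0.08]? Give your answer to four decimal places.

For a bivariate normal, E[T | S=x] = μ_T + ρ·(σ_T/σ_S)·(x − μ_S).
E[T | S=0.08] = 10.45 + (0.76)·(3.09/4.95)·(0.08 − (4.88)) = 10.45 + (0.47442)·(-4.8) = 8.1728.

8.1728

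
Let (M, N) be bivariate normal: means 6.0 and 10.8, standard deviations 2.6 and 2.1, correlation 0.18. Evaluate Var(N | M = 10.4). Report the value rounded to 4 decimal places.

4.2671

Var(N | M=x) = (1 − ρ²)·σ_N².
Var(N | M=10.4) = (2.1)²·(1 − (0.18)²) = 4.41·0.9676 = 4.2671.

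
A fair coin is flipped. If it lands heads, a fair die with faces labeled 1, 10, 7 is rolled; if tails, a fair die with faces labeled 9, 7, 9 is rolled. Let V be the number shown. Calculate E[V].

43/6

E[V | heads] = (1+10+7)/3 = 6.
E[V | tails] = (9+7+9)/3 = 25/3.
E[V] = (1/2)·(6) + (1/2)·(25/3) = 43/6.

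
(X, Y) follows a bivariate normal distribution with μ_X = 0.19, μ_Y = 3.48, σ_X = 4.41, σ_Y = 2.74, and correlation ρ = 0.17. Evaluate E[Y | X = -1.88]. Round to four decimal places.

3.2614

The regression of Y on X has slope ρ·σ_Y/σ_X and passes through (μ_X, μ_Y).
E[Y | X=-1.88] = 3.48 + (0.17)·(2.74/4.41)·(-1.88 − (0.19)) = 3.48 + (0.10562)·(-2.07) = 3.2614.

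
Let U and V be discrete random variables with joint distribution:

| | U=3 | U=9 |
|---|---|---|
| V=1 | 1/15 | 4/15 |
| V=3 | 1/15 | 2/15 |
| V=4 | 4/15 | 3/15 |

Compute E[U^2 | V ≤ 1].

P(V ≤ 1) = 1/3.
Σ U^2·P over the event = 9·(1/15) + 81·(4/15) = 111/5.
E[U^2 | V ≤ 1] = (111/5) / (1/3) = 333/5.

333/5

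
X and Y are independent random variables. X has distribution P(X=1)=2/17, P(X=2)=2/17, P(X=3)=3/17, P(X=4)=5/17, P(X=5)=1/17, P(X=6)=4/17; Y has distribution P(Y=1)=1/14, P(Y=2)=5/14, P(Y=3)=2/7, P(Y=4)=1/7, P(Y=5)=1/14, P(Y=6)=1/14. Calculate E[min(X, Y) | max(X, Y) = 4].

P(max(X, Y) = 4) = 37/119.
Summing min(X,Y)·P(x,y) over outcomes with max(X, Y) = 4 gives 185/238.
E[min(X, Y) | max(X, Y) = 4] = (185/238) / (37/119) = 5/2.

5/2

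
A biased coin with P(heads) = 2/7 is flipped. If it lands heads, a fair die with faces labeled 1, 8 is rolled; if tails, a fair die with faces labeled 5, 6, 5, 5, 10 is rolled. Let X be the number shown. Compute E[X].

40/7

E[X | heads] = (1+8)/2 = 9/2.
E[X | tails] = (5+6+5+5+10)/5 = 31/5.
By the law of total expectation,
E[X] = (2/7)·(9/2) + (5/7)·(31/5) = 40/7.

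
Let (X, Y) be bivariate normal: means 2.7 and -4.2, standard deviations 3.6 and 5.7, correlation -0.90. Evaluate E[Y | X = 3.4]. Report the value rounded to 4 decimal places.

For a bivariate normal, E[Y | X=x] = μ_Y + ρ·(σ_Y/σ_X)·(x − μ_X).
E[Y | X=3.4] = -4.2 + (-0.90)·(5.7/3.6)·(3.4 − (2.7)) = -4.2 + (-1.425)·(0.7) = -5.1975.

-5.1975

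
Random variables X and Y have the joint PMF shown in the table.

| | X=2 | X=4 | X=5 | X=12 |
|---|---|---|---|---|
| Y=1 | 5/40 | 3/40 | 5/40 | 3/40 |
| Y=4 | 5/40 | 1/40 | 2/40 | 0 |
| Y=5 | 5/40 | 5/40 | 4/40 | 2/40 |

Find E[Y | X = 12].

13/5

P(X = 12) = 1/8.
Σ Y·P over the event = 1·(3/40) + 5·(2/40) = 13/40.
E[Y | X = 12] = (13/40) / (1/8) = 13/5.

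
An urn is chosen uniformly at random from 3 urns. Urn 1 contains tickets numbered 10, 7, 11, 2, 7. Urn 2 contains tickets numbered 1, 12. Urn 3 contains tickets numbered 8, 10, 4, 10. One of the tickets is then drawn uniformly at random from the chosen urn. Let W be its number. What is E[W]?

E[W | urn 1] = (10+7+11+2+7)/5 = 37/5.
E[W | urn 2] = (1+12)/2 = 13/2.
E[W | urn 3] = (8+10+4+10)/4 = 8.
By the law of total expectation,
E[W] = (1/3)·(37/5) + (1/3)·(13/2) + (1/3)·(8) = 73/10.

73/10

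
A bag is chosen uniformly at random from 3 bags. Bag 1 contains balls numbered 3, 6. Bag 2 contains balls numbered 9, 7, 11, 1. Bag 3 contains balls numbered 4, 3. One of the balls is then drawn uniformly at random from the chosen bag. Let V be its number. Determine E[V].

5

E[V | bag 1] = (3+6)/2 = 9/2.
E[V | bag 2] = (9+7+11+1)/4 = 7.
E[V | bag 3] = (4+3)/2 = 7/2.
E[V] = (1/3)·(9/2) + (1/3)·(7) + (1/3)·(7/2) = 5.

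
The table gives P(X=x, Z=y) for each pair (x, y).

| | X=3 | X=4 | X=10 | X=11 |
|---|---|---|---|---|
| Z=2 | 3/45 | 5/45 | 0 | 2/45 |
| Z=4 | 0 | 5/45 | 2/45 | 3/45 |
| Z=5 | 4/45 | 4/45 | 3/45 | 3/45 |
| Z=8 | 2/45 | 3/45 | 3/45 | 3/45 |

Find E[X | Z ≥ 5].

172/25

P(Z ≥ 5) = 5/9.
Summing X·P(X=x,Z=y) over the conditioning event gives 172/45.
E[X | Z ≥ 5] = (172/45) / (5/9) = 172/25.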